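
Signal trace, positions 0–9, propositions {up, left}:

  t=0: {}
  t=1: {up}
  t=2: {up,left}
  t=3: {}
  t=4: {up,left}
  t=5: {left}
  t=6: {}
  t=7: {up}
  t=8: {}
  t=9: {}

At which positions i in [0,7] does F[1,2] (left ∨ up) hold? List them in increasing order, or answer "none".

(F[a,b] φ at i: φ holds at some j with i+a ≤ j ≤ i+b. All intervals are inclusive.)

Evaluate at each i in [0,7]:
  i=0: ✓ (witness j=1)
  i=1: ✓ (witness j=2)
  i=2: ✓ (witness j=4)
  i=3: ✓ (witness j=4)
  i=4: ✓ (witness j=5)
  i=5: ✓ (witness j=7)
  i=6: ✓ (witness j=7)
  i=7: ✗ (none in [8,9])

0, 1, 2, 3, 4, 5, 6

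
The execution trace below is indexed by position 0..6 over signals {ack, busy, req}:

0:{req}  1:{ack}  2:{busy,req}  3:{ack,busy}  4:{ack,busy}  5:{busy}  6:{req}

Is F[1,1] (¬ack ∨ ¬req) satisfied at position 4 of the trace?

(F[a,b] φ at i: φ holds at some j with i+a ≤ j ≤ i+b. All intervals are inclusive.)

Check (¬ack ∨ ¬req) at each j in [5,5]:
  j=5: true
Found at j=5 → formula holds.

Holds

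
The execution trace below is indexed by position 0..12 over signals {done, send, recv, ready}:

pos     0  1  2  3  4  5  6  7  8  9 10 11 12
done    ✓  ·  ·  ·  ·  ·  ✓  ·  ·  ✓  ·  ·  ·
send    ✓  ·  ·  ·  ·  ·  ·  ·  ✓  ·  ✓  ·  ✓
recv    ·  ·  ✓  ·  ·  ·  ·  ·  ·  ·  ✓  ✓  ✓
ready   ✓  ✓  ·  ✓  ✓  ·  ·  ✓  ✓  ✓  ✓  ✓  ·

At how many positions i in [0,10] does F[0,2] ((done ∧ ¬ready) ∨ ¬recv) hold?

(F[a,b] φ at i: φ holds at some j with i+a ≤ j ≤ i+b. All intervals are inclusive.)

Evaluate at each i in [0,10]:
  i=0: ✓ (witness j=0)
  i=1: ✓ (witness j=1)
  i=2: ✓ (witness j=3)
  i=3: ✓ (witness j=3)
  i=4: ✓ (witness j=4)
  i=5: ✓ (witness j=5)
  i=6: ✓ (witness j=6)
  i=7: ✓ (witness j=7)
  i=8: ✓ (witness j=8)
  i=9: ✓ (witness j=9)
  i=10: ✗ (none in [10,12])
Positions where it holds: {0, 1, 2, 3, 4, 5, 6, 7, 8, 9} → 10.

10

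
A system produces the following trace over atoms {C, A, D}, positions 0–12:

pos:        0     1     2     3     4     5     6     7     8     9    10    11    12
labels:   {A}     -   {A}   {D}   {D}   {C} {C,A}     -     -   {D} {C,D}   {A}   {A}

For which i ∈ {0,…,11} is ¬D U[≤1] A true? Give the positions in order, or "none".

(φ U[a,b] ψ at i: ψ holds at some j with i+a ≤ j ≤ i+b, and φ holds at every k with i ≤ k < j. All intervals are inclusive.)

0, 1, 2, 5, 6, 11

Evaluate at each i in [0,11]:
  i=0: ✓ (rhs at j=0)
  i=1: ✓ (rhs at j=2; lhs holds on [1,1])
  i=2: ✓ (rhs at j=2)
  i=3: ✗ (no rhs in [3,4])
  i=4: ✗ (no rhs in [4,5])
  i=5: ✓ (rhs at j=6; lhs holds on [5,5])
  i=6: ✓ (rhs at j=6)
  i=7: ✗ (no rhs in [7,8])
  i=8: ✗ (no rhs in [8,9])
  i=9: ✗ (no rhs in [9,10])
  i=10: ✗ (lhs fails at k=10 before rhs at j=11)
  i=11: ✓ (rhs at j=11)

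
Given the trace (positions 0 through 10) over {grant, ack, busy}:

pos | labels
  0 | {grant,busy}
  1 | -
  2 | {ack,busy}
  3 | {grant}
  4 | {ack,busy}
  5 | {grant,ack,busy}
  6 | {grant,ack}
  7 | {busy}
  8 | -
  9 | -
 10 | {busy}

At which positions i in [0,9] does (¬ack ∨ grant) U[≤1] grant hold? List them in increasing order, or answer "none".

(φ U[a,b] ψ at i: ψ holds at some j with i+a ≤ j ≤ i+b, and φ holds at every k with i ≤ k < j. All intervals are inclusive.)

Evaluate at each i in [0,9]:
  i=0: ✓ (rhs at j=0)
  i=1: ✗ (no rhs in [1,2])
  i=2: ✗ (lhs fails at k=2 before rhs at j=3)
  i=3: ✓ (rhs at j=3)
  i=4: ✗ (lhs fails at k=4 before rhs at j=5)
  i=5: ✓ (rhs at j=5)
  i=6: ✓ (rhs at j=6)
  i=7: ✗ (no rhs in [7,8])
  i=8: ✗ (no rhs in [8,9])
  i=9: ✗ (no rhs in [9,10])

0, 3, 5, 6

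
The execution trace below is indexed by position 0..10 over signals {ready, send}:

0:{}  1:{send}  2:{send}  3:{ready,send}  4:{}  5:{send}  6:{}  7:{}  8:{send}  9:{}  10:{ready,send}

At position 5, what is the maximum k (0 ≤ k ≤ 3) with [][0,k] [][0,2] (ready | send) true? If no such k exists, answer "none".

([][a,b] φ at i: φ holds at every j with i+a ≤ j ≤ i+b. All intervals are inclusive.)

none

[][0,2] (ready | send) must hold from j=5 onward; find where it first fails.
  j=5: fails → no k works.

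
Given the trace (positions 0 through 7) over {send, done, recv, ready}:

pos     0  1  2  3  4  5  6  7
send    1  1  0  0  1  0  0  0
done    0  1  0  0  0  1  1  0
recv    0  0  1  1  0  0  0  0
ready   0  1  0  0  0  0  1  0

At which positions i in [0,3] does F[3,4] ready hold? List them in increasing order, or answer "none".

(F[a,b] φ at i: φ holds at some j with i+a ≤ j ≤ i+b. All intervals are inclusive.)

Evaluate at each i in [0,3]:
  i=0: ✗ (none in [3,4])
  i=1: ✗ (none in [4,5])
  i=2: ✓ (witness j=6)
  i=3: ✓ (witness j=6)

2, 3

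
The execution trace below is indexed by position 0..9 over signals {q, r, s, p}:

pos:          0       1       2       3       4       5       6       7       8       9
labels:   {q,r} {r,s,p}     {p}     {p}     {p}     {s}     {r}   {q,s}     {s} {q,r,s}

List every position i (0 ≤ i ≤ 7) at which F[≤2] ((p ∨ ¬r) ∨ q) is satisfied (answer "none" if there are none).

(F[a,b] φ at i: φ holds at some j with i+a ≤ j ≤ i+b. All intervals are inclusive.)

0, 1, 2, 3, 4, 5, 6, 7

Evaluate at each i in [0,7]:
  i=0: ✓ (witness j=0)
  i=1: ✓ (witness j=1)
  i=2: ✓ (witness j=2)
  i=3: ✓ (witness j=3)
  i=4: ✓ (witness j=4)
  i=5: ✓ (witness j=5)
  i=6: ✓ (witness j=7)
  i=7: ✓ (witness j=7)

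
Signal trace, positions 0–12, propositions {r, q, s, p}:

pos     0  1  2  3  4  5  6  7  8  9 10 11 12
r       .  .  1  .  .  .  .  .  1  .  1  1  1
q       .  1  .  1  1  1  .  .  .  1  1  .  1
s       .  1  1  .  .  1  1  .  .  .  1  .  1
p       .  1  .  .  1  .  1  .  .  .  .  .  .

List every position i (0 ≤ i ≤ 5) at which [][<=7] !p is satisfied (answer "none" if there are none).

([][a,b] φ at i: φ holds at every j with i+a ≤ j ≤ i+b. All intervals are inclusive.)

none

Evaluate at each i in [0,5]:
  i=0: ✗ (fails at j=1)
  i=1: ✗ (fails at j=1)
  i=2: ✗ (fails at j=4)
  i=3: ✗ (fails at j=4)
  i=4: ✗ (fails at j=4)
  i=5: ✗ (fails at j=6)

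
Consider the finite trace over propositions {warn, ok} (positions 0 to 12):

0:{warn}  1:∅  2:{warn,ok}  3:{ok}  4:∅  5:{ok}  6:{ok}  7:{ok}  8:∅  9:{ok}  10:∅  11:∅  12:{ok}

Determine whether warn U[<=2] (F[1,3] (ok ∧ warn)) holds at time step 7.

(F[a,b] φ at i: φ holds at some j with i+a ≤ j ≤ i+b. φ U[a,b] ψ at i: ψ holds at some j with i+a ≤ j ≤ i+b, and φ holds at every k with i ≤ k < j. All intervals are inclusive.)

Does not hold

Need some j in [7,9] with F[1,3] (ok ∧ warn), and warn at every k in [7,j-1].
  j=7: F[1,3] (ok ∧ warn) — fails (none in [8,10]).
  j=8: F[1,3] (ok ∧ warn) — fails (none in [9,11]).
  j=9: F[1,3] (ok ∧ warn) — fails (none in [10,12]).
No j in the window works → until fails.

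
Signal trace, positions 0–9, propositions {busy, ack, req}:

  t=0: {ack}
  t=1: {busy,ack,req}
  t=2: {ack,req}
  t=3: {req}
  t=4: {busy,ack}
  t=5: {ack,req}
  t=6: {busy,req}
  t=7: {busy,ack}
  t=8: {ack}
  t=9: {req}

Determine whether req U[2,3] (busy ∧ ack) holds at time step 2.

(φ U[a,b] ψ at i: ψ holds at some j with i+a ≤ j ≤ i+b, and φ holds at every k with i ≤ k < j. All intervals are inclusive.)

Need some j in [4,5] with (busy ∧ ack), and req at every k in [2,j-1].
  j=4: (busy ∧ ack) holds; req holds at every k in [2,3] → satisfied.

Holds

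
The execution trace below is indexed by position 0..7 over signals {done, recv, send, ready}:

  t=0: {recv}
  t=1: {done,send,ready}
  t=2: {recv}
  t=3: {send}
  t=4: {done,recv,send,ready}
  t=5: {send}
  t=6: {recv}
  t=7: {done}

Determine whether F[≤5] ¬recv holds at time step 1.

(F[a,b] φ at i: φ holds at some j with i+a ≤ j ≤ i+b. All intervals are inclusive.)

Yes

Check ¬recv at each j in [1,6]:
  j=1: true
  j=2: false
  j=3: true
  j=4: false
  j=5: true
  j=6: false
Found at j=1 → formula holds.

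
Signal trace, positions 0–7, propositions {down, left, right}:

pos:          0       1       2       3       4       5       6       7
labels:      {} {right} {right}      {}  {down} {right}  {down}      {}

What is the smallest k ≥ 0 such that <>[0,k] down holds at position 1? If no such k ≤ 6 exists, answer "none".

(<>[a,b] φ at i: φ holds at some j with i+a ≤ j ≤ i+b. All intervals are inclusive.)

3

Scan j = 1,2,… for down:
  j=1: fails
  j=2: fails
  j=3: fails
  j=4: holds
First hit at j=4, so smallest k = 4-1 = 3.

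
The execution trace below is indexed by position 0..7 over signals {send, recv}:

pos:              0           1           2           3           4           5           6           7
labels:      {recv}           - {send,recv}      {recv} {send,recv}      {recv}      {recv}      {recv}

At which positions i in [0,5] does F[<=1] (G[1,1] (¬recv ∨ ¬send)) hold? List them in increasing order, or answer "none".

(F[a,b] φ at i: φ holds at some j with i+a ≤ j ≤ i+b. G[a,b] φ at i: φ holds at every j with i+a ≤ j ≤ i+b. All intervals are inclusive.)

0, 1, 2, 3, 4, 5

Evaluate at each i in [0,5]:
  i=0: ✓ (witness j=0)
  i=1: ✓ (witness j=2)
  i=2: ✓ (witness j=2)
  i=3: ✓ (witness j=4)
  i=4: ✓ (witness j=4)
  i=5: ✓ (witness j=5)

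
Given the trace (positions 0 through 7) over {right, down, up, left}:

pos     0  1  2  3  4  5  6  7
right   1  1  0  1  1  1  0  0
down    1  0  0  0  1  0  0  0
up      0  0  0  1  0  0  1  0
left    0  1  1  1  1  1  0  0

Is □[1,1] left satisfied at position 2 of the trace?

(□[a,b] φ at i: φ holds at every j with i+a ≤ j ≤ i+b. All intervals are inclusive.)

Holds

Check left at every j in [3,3]:
  j=3: true
All positions satisfy it → formula holds.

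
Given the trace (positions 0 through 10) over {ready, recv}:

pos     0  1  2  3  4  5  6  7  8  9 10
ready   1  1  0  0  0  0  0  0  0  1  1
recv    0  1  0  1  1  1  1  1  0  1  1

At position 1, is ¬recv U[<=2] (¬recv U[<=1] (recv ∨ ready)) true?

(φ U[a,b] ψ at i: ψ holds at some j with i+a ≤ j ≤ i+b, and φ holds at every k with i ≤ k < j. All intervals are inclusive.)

True

Need some j in [1,3] with (¬recv U[<=1] (recv ∨ ready)), and ¬recv at every k in [1,j-1].
  j=1: (¬recv U[<=1] (recv ∨ ready)) holds; no prefix to check → satisfied.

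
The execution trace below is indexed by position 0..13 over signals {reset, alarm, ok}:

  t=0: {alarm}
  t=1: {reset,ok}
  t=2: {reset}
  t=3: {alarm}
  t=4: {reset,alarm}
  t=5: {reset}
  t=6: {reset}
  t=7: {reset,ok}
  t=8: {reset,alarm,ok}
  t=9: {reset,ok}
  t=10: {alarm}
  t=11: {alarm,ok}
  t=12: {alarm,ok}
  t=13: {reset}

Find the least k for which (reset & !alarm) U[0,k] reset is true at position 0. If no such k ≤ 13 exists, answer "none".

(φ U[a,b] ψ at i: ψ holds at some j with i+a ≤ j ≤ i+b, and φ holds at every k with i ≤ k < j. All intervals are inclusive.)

Need earliest j ≥ 0 with reset, and (reset & !alarm) at every k in [0,j-1].
  j=0: rhs fails.
  j=1: rhs holds but lhs fails at k=0.
  j=2: rhs holds but lhs fails at k=0.
  j=3: rhs fails.
  j=4: rhs holds but lhs fails at k=0.
  j=5: rhs holds but lhs fails at k=0.
  j=6: rhs holds but lhs fails at k=0.
  j=7: rhs holds but lhs fails at k=0.
  j=8: rhs holds but lhs fails at k=0.
  j=9: rhs holds but lhs fails at k=0.
  j=10: rhs fails.
  j=11: rhs fails.
  j=12: rhs fails.
  j=13: rhs holds but lhs fails at k=0.
No witness within the range → none.

none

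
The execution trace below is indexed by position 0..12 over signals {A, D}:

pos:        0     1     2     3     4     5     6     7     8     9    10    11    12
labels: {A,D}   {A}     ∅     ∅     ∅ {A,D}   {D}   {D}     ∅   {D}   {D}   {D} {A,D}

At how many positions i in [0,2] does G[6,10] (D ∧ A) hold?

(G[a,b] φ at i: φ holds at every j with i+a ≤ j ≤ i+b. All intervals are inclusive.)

0

Evaluate at each i in [0,2]:
  i=0: ✗ (fails at j=6)
  i=1: ✗ (fails at j=7)
  i=2: ✗ (fails at j=8)
Positions where it holds: {} → 0.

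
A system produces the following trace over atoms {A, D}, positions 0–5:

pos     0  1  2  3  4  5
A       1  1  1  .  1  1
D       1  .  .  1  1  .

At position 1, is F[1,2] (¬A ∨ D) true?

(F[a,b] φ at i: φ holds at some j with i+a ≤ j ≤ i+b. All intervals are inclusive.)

Yes

Check (¬A ∨ D) at each j in [2,3]:
  j=2: false
  j=3: true
Found at j=3 → formula holds.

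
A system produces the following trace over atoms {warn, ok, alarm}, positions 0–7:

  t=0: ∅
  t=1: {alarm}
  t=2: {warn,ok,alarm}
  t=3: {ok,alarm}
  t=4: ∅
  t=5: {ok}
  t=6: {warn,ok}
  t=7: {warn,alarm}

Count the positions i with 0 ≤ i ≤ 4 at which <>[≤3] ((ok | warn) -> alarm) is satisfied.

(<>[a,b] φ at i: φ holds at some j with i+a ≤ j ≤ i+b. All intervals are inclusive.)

5

Evaluate at each i in [0,4]:
  i=0: ✓ (witness j=0)
  i=1: ✓ (witness j=1)
  i=2: ✓ (witness j=2)
  i=3: ✓ (witness j=3)
  i=4: ✓ (witness j=4)
Positions where it holds: {0, 1, 2, 3, 4} → 5.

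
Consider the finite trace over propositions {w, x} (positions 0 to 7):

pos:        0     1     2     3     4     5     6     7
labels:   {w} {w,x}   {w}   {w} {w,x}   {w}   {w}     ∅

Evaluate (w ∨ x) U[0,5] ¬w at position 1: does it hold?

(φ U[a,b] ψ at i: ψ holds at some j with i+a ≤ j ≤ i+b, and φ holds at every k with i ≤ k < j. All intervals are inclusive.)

Need some j in [1,6] with ¬w, and (w ∨ x) at every k in [1,j-1].
  j=1: ¬w false.
  j=2: ¬w false.
  j=3: ¬w false.
  j=4: ¬w false.
  j=5: ¬w false.
  j=6: ¬w false.
No j in the window works → until fails.

False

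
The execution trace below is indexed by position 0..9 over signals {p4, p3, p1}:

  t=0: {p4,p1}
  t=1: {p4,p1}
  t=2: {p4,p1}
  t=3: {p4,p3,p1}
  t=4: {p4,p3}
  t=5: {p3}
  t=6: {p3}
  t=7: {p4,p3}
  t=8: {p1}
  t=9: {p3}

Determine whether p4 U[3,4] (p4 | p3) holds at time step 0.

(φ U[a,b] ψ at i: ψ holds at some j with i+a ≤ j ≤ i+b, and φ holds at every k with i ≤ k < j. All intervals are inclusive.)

Holds

Need some j in [3,4] with (p4 | p3), and p4 at every k in [0,j-1].
  j=3: (p4 | p3) holds; p4 holds at every k in [0,2] → satisfied.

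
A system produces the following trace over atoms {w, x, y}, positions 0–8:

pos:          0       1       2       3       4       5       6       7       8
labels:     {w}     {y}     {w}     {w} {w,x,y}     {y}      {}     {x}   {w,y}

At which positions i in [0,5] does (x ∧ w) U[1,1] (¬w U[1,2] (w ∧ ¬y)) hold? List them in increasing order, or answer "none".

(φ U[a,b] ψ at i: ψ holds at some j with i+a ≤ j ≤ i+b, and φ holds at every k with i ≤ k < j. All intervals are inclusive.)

none

Evaluate at each i in [0,5]:
  i=0: ✗ (lhs fails at k=0 before rhs at j=1)
  i=1: ✗ (no rhs in [2,2])
  i=2: ✗ (no rhs in [3,3])
  i=3: ✗ (no rhs in [4,4])
  i=4: ✗ (no rhs in [5,5])
  i=5: ✗ (no rhs in [6,6])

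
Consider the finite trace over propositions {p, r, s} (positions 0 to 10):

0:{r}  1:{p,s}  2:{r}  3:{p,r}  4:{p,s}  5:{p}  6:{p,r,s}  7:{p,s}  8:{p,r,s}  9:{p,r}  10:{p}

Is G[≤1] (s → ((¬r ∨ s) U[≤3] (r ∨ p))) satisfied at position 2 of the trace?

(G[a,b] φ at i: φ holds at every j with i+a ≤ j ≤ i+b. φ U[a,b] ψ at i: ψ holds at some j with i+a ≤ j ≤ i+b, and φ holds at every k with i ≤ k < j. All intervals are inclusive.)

Check (s → ((¬r ∨ s) U[≤3] (r ∨ p))) at every j in [2,3]:
  j=2: antecedent false → ✓
  j=3: antecedent false → ✓
All positions satisfy it → formula holds.

Yes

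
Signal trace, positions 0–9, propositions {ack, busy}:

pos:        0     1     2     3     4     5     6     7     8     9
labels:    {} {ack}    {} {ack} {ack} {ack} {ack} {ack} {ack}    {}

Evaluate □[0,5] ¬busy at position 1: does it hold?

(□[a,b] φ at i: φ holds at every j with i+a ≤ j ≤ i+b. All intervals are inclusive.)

Check ¬busy at every j in [1,6]:
  j=1: true
  j=2: true
  j=3: true
  j=4: true
  j=5: true
  j=6: true
All positions satisfy it → formula holds.

Holds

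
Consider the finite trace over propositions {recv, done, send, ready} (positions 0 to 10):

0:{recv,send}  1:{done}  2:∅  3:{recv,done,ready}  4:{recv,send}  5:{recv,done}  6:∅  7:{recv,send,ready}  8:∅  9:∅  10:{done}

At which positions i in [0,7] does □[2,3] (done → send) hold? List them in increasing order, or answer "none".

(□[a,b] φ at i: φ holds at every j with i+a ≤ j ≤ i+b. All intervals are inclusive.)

4, 5, 6

Evaluate at each i in [0,7]:
  i=0: ✗ (fails at j=3)
  i=1: ✗ (fails at j=3)
  i=2: ✗ (fails at j=5)
  i=3: ✗ (fails at j=5)
  i=4: ✓ (all of [6,7])
  i=5: ✓ (all of [7,8])
  i=6: ✓ (all of [8,9])
  i=7: ✗ (fails at j=10)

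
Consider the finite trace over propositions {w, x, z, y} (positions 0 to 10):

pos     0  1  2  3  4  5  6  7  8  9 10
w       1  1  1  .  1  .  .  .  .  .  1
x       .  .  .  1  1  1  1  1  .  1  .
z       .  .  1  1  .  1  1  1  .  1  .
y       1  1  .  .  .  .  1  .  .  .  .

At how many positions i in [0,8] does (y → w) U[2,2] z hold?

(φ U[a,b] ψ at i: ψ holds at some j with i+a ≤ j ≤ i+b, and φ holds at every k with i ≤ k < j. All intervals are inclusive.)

5

Evaluate at each i in [0,8]:
  i=0: ✓ (rhs at j=2; lhs holds on [0,1])
  i=1: ✓ (rhs at j=3; lhs holds on [1,2])
  i=2: ✗ (no rhs in [4,4])
  i=3: ✓ (rhs at j=5; lhs holds on [3,4])
  i=4: ✓ (rhs at j=6; lhs holds on [4,5])
  i=5: ✗ (lhs fails at k=6 before rhs at j=7)
  i=6: ✗ (no rhs in [8,8])
  i=7: ✓ (rhs at j=9; lhs holds on [7,8])
  i=8: ✗ (no rhs in [10,10])
Positions where it holds: {0, 1, 3, 4, 7} → 5.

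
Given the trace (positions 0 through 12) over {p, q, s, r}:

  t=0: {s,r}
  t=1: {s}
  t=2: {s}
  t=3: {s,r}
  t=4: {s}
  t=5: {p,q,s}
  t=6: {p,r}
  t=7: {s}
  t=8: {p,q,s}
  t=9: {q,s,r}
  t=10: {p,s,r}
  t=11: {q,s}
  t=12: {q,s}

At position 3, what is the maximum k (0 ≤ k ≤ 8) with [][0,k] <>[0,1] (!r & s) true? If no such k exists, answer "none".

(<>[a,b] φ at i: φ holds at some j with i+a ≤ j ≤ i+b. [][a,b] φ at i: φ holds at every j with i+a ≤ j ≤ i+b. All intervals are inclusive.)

5

<>[0,1] (!r & s) must hold from j=3 onward; find where it first fails.
  j=3: holds
  j=4: holds
  j=5: holds
  j=6: holds
  j=7: holds
  j=8: holds
  j=9: fails
Holds on [3,8], so largest k = 5.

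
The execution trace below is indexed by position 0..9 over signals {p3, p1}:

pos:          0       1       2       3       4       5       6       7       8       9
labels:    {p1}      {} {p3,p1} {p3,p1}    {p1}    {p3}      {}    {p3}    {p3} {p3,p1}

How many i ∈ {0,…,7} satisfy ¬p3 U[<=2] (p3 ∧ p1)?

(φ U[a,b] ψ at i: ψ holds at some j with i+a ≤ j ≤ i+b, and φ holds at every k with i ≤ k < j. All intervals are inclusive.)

4

Evaluate at each i in [0,7]:
  i=0: ✓ (rhs at j=2; lhs holds on [0,1])
  i=1: ✓ (rhs at j=2; lhs holds on [1,1])
  i=2: ✓ (rhs at j=2)
  i=3: ✓ (rhs at j=3)
  i=4: ✗ (no rhs in [4,6])
  i=5: ✗ (no rhs in [5,7])
  i=6: ✗ (no rhs in [6,8])
  i=7: ✗ (lhs fails at k=7 before rhs at j=9)
Positions where it holds: {0, 1, 2, 3} → 4.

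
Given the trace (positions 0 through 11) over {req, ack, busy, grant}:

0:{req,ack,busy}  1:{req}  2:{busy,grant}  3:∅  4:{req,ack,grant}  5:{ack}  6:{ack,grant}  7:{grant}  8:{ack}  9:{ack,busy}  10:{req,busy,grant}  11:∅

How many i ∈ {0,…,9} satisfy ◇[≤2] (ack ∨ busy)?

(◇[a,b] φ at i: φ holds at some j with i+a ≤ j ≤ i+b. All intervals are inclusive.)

Evaluate at each i in [0,9]:
  i=0: ✓ (witness j=0)
  i=1: ✓ (witness j=2)
  i=2: ✓ (witness j=2)
  i=3: ✓ (witness j=4)
  i=4: ✓ (witness j=4)
  i=5: ✓ (witness j=5)
  i=6: ✓ (witness j=6)
  i=7: ✓ (witness j=8)
  i=8: ✓ (witness j=8)
  i=9: ✓ (witness j=9)
Positions where it holds: {0, 1, 2, 3, 4, 5, 6, 7, 8, 9} → 10.

10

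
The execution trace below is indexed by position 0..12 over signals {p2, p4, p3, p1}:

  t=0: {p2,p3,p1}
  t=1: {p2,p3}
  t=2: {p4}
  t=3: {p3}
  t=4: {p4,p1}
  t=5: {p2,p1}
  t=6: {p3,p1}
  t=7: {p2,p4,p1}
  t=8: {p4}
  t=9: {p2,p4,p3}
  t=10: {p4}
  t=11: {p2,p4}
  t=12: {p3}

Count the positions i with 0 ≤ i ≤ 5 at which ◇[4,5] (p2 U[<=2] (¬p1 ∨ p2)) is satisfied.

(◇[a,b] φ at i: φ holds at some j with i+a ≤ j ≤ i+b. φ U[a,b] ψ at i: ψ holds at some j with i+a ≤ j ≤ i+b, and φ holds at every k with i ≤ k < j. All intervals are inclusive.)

6

Evaluate at each i in [0,5]:
  i=0: ✓ (witness j=5)
  i=1: ✓ (witness j=5)
  i=2: ✓ (witness j=7)
  i=3: ✓ (witness j=7)
  i=4: ✓ (witness j=8)
  i=5: ✓ (witness j=9)
Positions where it holds: {0, 1, 2, 3, 4, 5} → 6.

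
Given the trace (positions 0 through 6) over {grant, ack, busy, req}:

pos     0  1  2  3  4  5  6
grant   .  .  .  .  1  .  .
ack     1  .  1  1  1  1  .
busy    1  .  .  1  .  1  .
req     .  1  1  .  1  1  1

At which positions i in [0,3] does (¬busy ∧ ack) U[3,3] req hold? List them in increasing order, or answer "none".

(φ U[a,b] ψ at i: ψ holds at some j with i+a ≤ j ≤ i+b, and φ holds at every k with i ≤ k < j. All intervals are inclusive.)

none

Evaluate at each i in [0,3]:
  i=0: ✗ (no rhs in [3,3])
  i=1: ✗ (lhs fails at k=1 before rhs at j=4)
  i=2: ✗ (lhs fails at k=3 before rhs at j=5)
  i=3: ✗ (lhs fails at k=3 before rhs at j=6)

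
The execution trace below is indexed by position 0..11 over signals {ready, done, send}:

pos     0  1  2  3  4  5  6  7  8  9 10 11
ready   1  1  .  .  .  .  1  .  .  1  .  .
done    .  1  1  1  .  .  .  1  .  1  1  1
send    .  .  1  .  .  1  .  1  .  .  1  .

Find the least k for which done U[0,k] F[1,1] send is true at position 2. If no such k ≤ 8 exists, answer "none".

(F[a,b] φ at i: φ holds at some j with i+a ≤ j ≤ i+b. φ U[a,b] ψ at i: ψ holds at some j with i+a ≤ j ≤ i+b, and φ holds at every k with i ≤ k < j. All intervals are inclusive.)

Need earliest j ≥ 2 with F[1,1] send, and done at every k in [2,j-1].
  j=2: rhs fails.
  j=3: rhs fails.
  j=4: rhs holds; lhs holds on [2,3]. k = 2.

2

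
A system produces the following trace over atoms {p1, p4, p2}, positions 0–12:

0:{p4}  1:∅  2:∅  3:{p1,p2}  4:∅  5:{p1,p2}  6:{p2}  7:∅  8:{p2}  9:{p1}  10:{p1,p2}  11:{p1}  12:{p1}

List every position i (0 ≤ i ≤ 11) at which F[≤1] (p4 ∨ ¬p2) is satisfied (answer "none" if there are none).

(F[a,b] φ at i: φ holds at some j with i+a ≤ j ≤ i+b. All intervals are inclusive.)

Evaluate at each i in [0,11]:
  i=0: ✓ (witness j=0)
  i=1: ✓ (witness j=1)
  i=2: ✓ (witness j=2)
  i=3: ✓ (witness j=4)
  i=4: ✓ (witness j=4)
  i=5: ✗ (none in [5,6])
  i=6: ✓ (witness j=7)
  i=7: ✓ (witness j=7)
  i=8: ✓ (witness j=9)
  i=9: ✓ (witness j=9)
  i=10: ✓ (witness j=11)
  i=11: ✓ (witness j=11)

0, 1, 2, 3, 4, 6, 7, 8, 9, 10, 11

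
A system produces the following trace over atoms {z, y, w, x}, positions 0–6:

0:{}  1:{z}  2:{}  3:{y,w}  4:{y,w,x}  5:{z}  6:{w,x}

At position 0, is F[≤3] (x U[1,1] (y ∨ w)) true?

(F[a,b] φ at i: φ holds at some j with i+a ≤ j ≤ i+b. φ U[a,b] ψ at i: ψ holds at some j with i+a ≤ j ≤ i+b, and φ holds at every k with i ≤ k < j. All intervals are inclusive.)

No

Check (x U[1,1] (y ∨ w)) at each j in [0,3]:
  j=0: fails
  j=1: fails
  j=2: fails
  j=3: fails
No position in the window satisfies it → formula fails.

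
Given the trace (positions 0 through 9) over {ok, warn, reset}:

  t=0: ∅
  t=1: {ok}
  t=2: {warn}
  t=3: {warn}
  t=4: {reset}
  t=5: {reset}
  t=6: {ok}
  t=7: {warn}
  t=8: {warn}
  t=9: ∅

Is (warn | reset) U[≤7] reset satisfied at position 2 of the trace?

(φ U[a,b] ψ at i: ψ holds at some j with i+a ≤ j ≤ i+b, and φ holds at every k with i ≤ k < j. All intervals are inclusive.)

Need some j in [2,9] with reset, and (warn | reset) at every k in [2,j-1].
  j=2: reset false.
  j=3: reset false.
  j=4: reset holds; (warn | reset) holds at every k in [2,3] → satisfied.

Holds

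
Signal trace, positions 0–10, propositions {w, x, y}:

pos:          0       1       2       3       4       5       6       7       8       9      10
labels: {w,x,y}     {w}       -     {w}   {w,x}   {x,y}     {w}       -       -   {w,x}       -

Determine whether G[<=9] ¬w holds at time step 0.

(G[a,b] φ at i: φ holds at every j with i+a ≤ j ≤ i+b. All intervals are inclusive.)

False

Check ¬w at every j in [0,9]:
  j=0: false
  j=1: false
  j=2: true
  j=3: false
  j=4: false
  j=5: true
  j=6: false
  j=7: true
  j=8: true
  j=9: false
Fails at j=0 → formula fails.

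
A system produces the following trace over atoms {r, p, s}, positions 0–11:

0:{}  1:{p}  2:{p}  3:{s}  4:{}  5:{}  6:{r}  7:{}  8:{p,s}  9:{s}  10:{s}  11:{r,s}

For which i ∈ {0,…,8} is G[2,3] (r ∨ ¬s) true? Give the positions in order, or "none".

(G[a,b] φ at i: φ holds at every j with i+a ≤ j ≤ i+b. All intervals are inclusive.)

Evaluate at each i in [0,8]:
  i=0: ✗ (fails at j=3)
  i=1: ✗ (fails at j=3)
  i=2: ✓ (all of [4,5])
  i=3: ✓ (all of [5,6])
  i=4: ✓ (all of [6,7])
  i=5: ✗ (fails at j=8)
  i=6: ✗ (fails at j=8)
  i=7: ✗ (fails at j=9)
  i=8: ✗ (fails at j=10)

2, 3, 4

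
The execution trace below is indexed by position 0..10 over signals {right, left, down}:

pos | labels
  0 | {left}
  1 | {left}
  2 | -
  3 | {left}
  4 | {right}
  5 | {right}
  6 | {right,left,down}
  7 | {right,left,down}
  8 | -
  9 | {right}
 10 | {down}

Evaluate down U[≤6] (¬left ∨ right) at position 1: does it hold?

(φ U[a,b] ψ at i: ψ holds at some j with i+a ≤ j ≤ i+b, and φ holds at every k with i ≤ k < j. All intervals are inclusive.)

False

Need some j in [1,7] with (¬left ∨ right), and down at every k in [1,j-1].
  j=1: (¬left ∨ right) false.
  j=2: (¬left ∨ right) holds, but down fails at k=1 → not this j.
  j=3: (¬left ∨ right) false.
  j=4: (¬left ∨ right) holds, but down fails at k=1 → not this j.
  j=5: (¬left ∨ right) holds, but down fails at k=1 → not this j.
  j=6: (¬left ∨ right) holds, but down fails at k=1 → not this j.
  j=7: (¬left ∨ right) holds, but down fails at k=1 → not this j.
No j in the window works → until fails.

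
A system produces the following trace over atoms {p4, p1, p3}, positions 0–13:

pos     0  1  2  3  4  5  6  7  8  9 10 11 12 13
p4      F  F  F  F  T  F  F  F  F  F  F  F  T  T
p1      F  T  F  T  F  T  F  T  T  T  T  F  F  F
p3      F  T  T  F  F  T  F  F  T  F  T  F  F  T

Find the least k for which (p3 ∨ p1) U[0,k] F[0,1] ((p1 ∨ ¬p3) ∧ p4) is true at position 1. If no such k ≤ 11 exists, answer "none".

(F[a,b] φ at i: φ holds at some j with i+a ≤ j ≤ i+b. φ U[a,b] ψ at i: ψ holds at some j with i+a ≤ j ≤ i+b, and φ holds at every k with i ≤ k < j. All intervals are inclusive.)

Need earliest j ≥ 1 with F[0,1] ((p1 ∨ ¬p3) ∧ p4), and (p3 ∨ p1) at every k in [1,j-1].
  j=1: rhs fails.
  j=2: rhs fails.
  j=3: rhs holds; lhs holds on [1,2]. k = 2.

2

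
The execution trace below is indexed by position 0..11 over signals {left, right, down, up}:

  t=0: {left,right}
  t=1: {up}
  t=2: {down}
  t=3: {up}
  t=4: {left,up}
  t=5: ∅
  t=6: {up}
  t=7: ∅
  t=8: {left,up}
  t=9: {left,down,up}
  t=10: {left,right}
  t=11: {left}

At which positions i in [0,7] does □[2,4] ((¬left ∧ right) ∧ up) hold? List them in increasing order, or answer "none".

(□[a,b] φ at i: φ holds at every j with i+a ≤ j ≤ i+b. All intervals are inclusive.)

Evaluate at each i in [0,7]:
  i=0: ✗ (fails at j=2)
  i=1: ✗ (fails at j=3)
  i=2: ✗ (fails at j=4)
  i=3: ✗ (fails at j=5)
  i=4: ✗ (fails at j=6)
  i=5: ✗ (fails at j=7)
  i=6: ✗ (fails at j=8)
  i=7: ✗ (fails at j=9)

none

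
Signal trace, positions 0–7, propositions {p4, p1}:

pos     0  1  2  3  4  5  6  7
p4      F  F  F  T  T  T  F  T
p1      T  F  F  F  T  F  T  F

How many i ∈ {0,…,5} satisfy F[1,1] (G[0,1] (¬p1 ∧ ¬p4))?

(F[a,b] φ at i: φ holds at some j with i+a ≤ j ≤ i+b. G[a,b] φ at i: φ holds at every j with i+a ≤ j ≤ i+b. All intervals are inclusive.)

Evaluate at each i in [0,5]:
  i=0: ✓ (witness j=1)
  i=1: ✗ (none in [2,2])
  i=2: ✗ (none in [3,3])
  i=3: ✗ (none in [4,4])
  i=4: ✗ (none in [5,5])
  i=5: ✗ (none in [6,6])
Positions where it holds: {0} → 1.

1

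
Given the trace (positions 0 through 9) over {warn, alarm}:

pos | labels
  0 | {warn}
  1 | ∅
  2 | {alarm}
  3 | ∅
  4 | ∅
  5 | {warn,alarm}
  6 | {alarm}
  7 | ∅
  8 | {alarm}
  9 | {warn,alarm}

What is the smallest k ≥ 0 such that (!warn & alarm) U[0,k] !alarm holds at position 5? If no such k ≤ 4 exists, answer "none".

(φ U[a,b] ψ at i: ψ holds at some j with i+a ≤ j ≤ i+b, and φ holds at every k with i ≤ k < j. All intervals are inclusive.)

none

Need earliest j ≥ 5 with !alarm, and (!warn & alarm) at every k in [5,j-1].
  j=5: rhs fails.
  j=6: rhs fails.
  j=7: rhs holds but lhs fails at k=5.
  j=8: rhs fails.
  j=9: rhs fails.
No witness within the range → none.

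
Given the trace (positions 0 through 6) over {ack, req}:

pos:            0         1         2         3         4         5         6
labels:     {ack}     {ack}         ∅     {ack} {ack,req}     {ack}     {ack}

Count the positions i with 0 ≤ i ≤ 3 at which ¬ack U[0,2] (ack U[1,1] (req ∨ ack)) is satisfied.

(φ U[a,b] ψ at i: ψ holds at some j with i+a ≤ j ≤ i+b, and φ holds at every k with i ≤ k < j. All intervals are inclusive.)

3

Evaluate at each i in [0,3]:
  i=0: ✓ (rhs at j=0)
  i=1: ✗ (lhs fails at k=1 before rhs at j=3)
  i=2: ✓ (rhs at j=3; lhs holds on [2,2])
  i=3: ✓ (rhs at j=3)
Positions where it holds: {0, 2, 3} → 3.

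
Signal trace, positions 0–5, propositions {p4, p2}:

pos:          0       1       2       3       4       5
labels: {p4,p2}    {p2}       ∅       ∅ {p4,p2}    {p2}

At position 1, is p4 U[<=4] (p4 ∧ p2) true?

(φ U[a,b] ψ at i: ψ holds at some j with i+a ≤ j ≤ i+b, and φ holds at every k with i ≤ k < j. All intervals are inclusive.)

Need some j in [1,5] with (p4 ∧ p2), and p4 at every k in [1,j-1].
  j=1: (p4 ∧ p2) false.
  j=2: (p4 ∧ p2) false.
  j=3: (p4 ∧ p2) false.
  j=4: (p4 ∧ p2) holds, but p4 fails at k=1 → not this j.
  j=5: (p4 ∧ p2) false.
No j in the window works → until fails.

Does not hold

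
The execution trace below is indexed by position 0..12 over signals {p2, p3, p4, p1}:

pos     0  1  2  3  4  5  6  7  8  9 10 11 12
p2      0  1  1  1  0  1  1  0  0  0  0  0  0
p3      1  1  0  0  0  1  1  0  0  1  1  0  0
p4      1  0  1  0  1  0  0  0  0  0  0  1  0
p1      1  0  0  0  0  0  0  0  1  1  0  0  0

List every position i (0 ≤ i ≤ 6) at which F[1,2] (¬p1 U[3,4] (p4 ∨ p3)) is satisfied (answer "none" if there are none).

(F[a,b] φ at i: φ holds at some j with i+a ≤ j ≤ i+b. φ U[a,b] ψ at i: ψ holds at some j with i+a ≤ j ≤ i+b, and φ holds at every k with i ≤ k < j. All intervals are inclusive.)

Evaluate at each i in [0,6]:
  i=0: ✓ (witness j=1)
  i=1: ✓ (witness j=2)
  i=2: ✓ (witness j=3)
  i=3: ✗ (none in [4,5])
  i=4: ✗ (none in [5,6])
  i=5: ✗ (none in [6,7])
  i=6: ✗ (none in [7,8])

0, 1, 2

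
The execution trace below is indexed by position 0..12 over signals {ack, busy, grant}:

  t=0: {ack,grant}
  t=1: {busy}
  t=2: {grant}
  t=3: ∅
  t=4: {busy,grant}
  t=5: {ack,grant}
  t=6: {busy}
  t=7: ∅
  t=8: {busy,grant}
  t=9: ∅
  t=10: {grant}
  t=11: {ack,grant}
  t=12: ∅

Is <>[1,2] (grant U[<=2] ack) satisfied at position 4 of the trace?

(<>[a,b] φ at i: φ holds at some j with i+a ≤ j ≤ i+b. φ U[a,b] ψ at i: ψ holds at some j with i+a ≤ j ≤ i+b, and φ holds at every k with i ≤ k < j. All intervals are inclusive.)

Check (grant U[<=2] ack) at each j in [5,6]:
  j=5: holds
  j=6: fails
Found at j=5 → formula holds.

True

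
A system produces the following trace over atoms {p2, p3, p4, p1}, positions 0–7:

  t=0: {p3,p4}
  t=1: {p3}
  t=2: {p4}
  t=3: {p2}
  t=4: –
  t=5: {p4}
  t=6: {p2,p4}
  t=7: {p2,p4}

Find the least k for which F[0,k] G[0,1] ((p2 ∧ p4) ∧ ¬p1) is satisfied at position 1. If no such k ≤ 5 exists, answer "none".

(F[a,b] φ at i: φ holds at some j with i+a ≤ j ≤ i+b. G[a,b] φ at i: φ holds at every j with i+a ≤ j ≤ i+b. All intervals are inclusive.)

Scan j = 1,2,… for G[0,1] ((p2 ∧ p4) ∧ ¬p1):
  j=1: fails
  j=2: fails
  j=3: fails
  j=4: fails
  j=5: fails
  j=6: holds
First hit at j=6, so smallest k = 6-1 = 5.

5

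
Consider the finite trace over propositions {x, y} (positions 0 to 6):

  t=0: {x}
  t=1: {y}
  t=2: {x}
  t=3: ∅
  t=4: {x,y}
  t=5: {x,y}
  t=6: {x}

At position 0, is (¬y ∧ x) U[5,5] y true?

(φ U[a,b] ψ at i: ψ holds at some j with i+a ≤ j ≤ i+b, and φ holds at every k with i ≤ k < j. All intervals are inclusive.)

No

Need some j in [5,5] with y, and (¬y ∧ x) at every k in [0,j-1].
  j=5: y holds, but (¬y ∧ x) fails at k=1 → not this j.
No j in the window works → until fails.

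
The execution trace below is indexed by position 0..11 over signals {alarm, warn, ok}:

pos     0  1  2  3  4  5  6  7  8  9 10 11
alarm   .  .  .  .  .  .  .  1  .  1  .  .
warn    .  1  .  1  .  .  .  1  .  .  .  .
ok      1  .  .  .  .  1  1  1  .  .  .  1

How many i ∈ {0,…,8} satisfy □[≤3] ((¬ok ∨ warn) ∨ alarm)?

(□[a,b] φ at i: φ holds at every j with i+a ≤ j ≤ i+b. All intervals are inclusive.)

2

Evaluate at each i in [0,8]:
  i=0: ✗ (fails at j=0)
  i=1: ✓ (all of [1,4])
  i=2: ✗ (fails at j=5)
  i=3: ✗ (fails at j=5)
  i=4: ✗ (fails at j=5)
  i=5: ✗ (fails at j=5)
  i=6: ✗ (fails at j=6)
  i=7: ✓ (all of [7,10])
  i=8: ✗ (fails at j=11)
Positions where it holds: {1, 7} → 2.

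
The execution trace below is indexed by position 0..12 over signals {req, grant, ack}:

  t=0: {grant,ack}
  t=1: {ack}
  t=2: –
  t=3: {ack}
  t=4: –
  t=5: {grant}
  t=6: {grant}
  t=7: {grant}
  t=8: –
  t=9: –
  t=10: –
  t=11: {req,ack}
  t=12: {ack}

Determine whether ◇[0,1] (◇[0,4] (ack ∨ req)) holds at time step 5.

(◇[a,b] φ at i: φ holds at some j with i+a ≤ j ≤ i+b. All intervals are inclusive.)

No

Check ◇[0,4] (ack ∨ req) at each j in [5,6]:
  j=5: fails (none in [5,9])
  j=6: fails (none in [6,10])
No position in the window satisfies it → formula fails.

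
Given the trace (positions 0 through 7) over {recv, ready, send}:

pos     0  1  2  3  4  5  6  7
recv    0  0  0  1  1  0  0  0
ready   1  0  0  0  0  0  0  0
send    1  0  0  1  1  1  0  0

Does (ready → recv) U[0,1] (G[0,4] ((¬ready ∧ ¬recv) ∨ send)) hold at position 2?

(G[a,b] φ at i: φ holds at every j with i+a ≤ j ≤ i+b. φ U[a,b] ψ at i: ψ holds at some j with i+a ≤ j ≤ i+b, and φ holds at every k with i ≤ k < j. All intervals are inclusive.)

Yes

Need some j in [2,3] with G[0,4] ((¬ready ∧ ¬recv) ∨ send), and (ready → recv) at every k in [2,j-1].
  j=2: G[0,4] ((¬ready ∧ ¬recv) ∨ send) holds; no prefix to check → satisfied.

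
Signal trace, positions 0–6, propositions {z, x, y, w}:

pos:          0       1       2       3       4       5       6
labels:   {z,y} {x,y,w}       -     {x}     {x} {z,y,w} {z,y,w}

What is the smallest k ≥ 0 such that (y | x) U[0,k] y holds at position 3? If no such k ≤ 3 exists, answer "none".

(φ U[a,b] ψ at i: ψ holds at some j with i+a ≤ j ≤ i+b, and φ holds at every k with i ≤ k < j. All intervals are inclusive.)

Need earliest j ≥ 3 with y, and (y | x) at every k in [3,j-1].
  j=3: rhs fails.
  j=4: rhs fails.
  j=5: rhs holds; lhs holds on [3,4]. k = 2.

2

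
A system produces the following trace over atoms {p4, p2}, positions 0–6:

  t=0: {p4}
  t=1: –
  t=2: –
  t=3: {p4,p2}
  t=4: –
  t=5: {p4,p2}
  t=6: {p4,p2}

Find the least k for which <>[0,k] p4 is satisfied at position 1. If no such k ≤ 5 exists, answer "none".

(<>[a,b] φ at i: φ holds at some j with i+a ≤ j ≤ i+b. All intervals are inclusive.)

Scan j = 1,2,… for p4:
  j=1: fails
  j=2: fails
  j=3: holds
First hit at j=3, so smallest k = 3-1 = 2.

2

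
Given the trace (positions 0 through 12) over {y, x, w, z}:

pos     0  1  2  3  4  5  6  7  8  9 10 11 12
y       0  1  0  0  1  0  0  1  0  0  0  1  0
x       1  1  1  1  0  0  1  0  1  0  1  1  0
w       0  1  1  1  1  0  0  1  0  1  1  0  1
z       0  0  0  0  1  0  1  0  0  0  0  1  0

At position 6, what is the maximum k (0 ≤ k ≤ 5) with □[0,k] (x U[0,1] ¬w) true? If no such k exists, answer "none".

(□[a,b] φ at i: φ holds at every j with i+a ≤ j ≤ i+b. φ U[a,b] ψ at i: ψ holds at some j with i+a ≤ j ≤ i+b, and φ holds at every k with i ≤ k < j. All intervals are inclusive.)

(x U[0,1] ¬w) must hold from j=6 onward; find where it first fails.
  j=6: holds
  j=7: fails
Holds on [6,6], so largest k = 0.

0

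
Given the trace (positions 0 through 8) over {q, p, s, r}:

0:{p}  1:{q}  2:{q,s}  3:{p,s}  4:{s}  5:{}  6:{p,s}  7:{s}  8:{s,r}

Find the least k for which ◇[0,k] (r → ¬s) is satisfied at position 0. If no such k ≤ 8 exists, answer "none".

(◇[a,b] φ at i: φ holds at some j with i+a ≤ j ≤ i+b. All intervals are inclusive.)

Scan j = 0,1,… for (r → ¬s):
  j=0: holds
First hit at j=0, so smallest k = 0-0 = 0.

0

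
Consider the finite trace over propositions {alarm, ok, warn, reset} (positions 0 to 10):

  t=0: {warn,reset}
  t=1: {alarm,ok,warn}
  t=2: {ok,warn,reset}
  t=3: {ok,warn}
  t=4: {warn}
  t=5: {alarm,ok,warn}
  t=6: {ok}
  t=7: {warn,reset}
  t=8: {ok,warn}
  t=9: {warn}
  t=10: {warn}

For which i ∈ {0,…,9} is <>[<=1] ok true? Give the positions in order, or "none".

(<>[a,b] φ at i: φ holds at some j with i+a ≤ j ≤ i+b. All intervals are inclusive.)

Evaluate at each i in [0,9]:
  i=0: ✓ (witness j=1)
  i=1: ✓ (witness j=1)
  i=2: ✓ (witness j=2)
  i=3: ✓ (witness j=3)
  i=4: ✓ (witness j=5)
  i=5: ✓ (witness j=5)
  i=6: ✓ (witness j=6)
  i=7: ✓ (witness j=8)
  i=8: ✓ (witness j=8)
  i=9: ✗ (none in [9,10])

0, 1, 2, 3, 4, 5, 6, 7, 8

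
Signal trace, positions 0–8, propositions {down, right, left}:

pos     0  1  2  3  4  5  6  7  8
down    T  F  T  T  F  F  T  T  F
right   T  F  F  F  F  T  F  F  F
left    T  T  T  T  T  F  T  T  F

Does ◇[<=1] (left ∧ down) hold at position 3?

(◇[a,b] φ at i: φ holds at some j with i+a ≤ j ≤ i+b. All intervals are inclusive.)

Check (left ∧ down) at each j in [3,4]:
  j=3: true
  j=4: false
Found at j=3 → formula holds.

Yes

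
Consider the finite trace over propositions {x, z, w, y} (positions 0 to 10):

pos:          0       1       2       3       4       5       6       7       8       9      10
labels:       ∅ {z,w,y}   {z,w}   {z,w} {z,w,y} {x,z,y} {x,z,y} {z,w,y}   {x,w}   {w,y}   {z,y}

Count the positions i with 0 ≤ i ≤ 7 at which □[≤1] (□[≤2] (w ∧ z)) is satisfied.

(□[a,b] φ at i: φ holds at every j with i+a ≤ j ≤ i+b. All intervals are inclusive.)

1

Evaluate at each i in [0,7]:
  i=0: ✗ (fails at j=0)
  i=1: ✓ (all of [1,2])
  i=2: ✗ (fails at j=3)
  i=3: ✗ (fails at j=3)
  i=4: ✗ (fails at j=4)
  i=5: ✗ (fails at j=5)
  i=6: ✗ (fails at j=6)
  i=7: ✗ (fails at j=7)
Positions where it holds: {1} → 1.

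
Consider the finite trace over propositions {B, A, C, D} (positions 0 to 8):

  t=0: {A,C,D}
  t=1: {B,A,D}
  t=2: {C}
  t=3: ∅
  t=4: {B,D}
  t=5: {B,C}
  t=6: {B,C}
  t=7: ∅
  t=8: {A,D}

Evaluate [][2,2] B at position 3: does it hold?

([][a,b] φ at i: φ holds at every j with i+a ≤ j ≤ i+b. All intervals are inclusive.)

Check B at every j in [5,5]:
  j=5: true
All positions satisfy it → formula holds.

True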